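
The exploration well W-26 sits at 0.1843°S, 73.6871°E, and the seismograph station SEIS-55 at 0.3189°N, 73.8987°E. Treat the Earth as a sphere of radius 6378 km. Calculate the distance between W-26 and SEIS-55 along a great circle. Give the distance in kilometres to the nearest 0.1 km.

Δφ = 0.5032°,  Δλ = 0.2116°
a = sin²(Δφ/2) + cos φ₁ cos φ₂ sin²(Δλ/2) = 0.000023
c = 2·arcsin(√a) = 0.009527 rad = 0.5459°
d = R·c = 6378 × 0.009527 = 60.8 km

60.8 km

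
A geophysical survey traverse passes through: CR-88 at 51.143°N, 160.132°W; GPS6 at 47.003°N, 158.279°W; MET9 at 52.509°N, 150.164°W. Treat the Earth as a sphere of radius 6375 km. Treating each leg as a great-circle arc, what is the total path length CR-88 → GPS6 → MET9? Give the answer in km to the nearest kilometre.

CR-88→GPS6: c = 0.075292 rad, d = 479.99 km
GPS6→MET9: c = 0.132536 rad, d = 844.92 km
Total = 479.99 + 844.92 = 1324.90 km

1325 km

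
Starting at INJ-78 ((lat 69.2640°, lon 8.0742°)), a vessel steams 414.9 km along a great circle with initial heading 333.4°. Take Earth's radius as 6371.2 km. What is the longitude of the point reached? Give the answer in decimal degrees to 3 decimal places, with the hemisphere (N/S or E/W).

δ = d/R = 414.9/6371.2 = 0.065121 rad
φ₂ = arcsin(sin φ₁ cos δ + cos φ₁ sin δ cos θ)
   = arcsin(0.93522·0.99788 + 0.35406·0.06508·0.89415) = 72.52372°
λ₂ = λ₁ + atan2(sin θ sin δ cos φ₁, cos δ − sin φ₁ sin φ₂) = 2.50626°

2.506°E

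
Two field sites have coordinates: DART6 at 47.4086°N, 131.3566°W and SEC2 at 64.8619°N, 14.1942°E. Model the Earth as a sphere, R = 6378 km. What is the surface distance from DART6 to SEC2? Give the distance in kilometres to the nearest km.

Δφ = 17.4533°,  Δλ = 145.5508°
a = sin²(Δφ/2) + cos φ₁ cos φ₂ sin²(Δλ/2) = 0.285301
c = 2·arcsin(√a) = 1.126971 rad = 64.5707°
d = R·c = 6378 × 1.126971 = 7187.8 km

7188 km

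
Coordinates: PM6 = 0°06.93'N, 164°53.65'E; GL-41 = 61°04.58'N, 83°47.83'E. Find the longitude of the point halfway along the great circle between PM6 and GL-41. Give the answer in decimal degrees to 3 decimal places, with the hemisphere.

PM6: φ = +0.11550°, λ = +164.89417°
GL-41: φ = +61.07633°, λ = +83.79717°
Bx = cos φ₂ cos Δλ = 0.074850,  By = cos φ₂ sin Δλ = -0.477817
φₘ = atan2(sin φ₁ + sin φ₂, √((cos φ₁ + Bx)² + By²)) = 36.71620°
λₘ = λ₁ + atan2(By, cos φ₁ + Bx) = 140.92692°

140.927°E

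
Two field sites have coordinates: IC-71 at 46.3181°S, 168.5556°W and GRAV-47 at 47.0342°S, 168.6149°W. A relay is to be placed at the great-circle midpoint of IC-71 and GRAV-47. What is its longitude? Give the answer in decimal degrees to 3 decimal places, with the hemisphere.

168.585°W

Bx = cos φ₂ cos Δλ = 0.681561,  By = cos φ₂ sin Δλ = -0.000705
φₘ = atan2(sin φ₁ + sin φ₂, √((cos φ₁ + Bx)² + By²)) = -46.67615°
λₘ = λ₁ + atan2(By, cos φ₁ + Bx) = -168.58505°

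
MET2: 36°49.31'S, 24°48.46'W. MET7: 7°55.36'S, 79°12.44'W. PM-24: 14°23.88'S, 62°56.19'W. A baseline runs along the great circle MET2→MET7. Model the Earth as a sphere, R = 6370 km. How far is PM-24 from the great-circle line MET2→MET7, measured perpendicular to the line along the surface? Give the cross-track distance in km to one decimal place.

MET2: φ = -36.82183°, λ = -24.80767°
MET7: φ = -7.92267°, λ = -79.20733°
PM-24: φ = -14.39800°, λ = -62.93650°
δ₁₃ = central angle MET2→PM-24 = 0.709106 rad  (haversine)
θ₁₃ = bearing MET2→PM-24 = 293.303°,  θ₁₂ = bearing MET2→MET7 = 286.282°
dₓₜ = R·arcsin(sin δ₁₃ · sin(θ₁₃ − θ₁₂)) = 6370·arcsin(0.65116·sin(7.021°)) = 507.542 km
|dₓₜ| = 507.542 km

507.5 km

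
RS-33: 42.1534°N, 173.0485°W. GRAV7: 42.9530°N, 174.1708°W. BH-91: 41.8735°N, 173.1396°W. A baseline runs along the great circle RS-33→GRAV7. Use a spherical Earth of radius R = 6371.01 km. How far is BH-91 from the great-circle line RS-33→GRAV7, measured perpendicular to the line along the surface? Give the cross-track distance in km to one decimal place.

δ₁₃ = central angle RS-33→BH-91 = 0.005026 rad  (haversine)
θ₁₃ = bearing RS-33→BH-91 = 193.625°,  θ₁₂ = bearing RS-33→GRAV7 = 314.422°
dₓₜ = R·arcsin(sin δ₁₃ · sin(θ₁₃ − θ₁₂)) = 6371.01·arcsin(0.00503·sin(-120.797°)) = -27.505 km
|dₓₜ| = 27.505 km

27.5 km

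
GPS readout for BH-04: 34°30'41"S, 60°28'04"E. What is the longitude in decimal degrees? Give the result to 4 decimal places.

60.4678°E

60° + 28′/60 + 4″/3600 = 60 + 0.46667 + 0.00111 = 60.4678°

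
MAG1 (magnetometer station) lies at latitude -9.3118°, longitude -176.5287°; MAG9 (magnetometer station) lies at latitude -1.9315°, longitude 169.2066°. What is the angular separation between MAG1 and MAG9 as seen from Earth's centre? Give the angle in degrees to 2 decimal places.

Δφ = 7.3803°,  Δλ = -14.2647°
a = sin²(Δφ/2) + cos φ₁ cos φ₂ sin²(Δλ/2) = 0.019347
c = 2·arcsin(√a) = 0.279089 rad = 15.9906°

15.99°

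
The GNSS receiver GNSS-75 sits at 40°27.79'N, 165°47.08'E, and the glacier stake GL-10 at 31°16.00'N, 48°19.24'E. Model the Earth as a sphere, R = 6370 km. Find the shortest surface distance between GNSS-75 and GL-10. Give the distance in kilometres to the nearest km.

9771 km

GNSS-75: φ = +40.46317°, λ = +165.78467°
GL-10: φ = +31.26667°, λ = +48.32067°
Δφ = -9.1965°,  Δλ = -117.4640°
a = sin²(Δφ/2) + cos φ₁ cos φ₂ sin²(Δλ/2) = 0.481549
c = 2·arcsin(√a) = 1.533887 rad = 87.8852°
d = R·c = 6370 × 1.533887 = 9770.9 km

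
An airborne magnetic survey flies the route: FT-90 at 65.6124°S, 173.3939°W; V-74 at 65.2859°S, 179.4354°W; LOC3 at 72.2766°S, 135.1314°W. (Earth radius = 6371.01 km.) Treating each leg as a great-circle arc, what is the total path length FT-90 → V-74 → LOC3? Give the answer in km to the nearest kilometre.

2170 km

FT-90→V-74: c = 0.044164 rad, d = 281.37 km
V-74→LOC3: c = 0.296468 rad, d = 1888.80 km
Total = 281.37 + 1888.80 = 2170.17 km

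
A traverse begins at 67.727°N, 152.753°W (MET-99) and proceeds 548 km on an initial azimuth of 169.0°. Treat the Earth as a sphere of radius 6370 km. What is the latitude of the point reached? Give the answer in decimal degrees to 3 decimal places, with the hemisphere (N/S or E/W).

δ = d/R = 548/6370 = 0.086028 rad
φ₂ = arcsin(sin φ₁ cos δ + cos φ₁ sin δ cos θ)
   = arcsin(0.92539·0.99630 + 0.37902·0.08592·-0.98163) = 62.87303°
λ₂ = λ₁ + atan2(sin θ sin δ cos φ₁, cos δ − sin φ₁ sin φ₂) = -150.69242°

62.873°N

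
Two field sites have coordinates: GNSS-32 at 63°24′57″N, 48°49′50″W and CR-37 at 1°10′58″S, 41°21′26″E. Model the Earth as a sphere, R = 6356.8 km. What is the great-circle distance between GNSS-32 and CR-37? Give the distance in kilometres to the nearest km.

GNSS-32: φ = +63.41583°, λ = -48.83056°
CR-37: φ = -1.18278°, λ = +41.35722°
Δφ = -64.5986°,  Δλ = 90.1878°
a = sin²(Δφ/2) + cos φ₁ cos φ₂ sin²(Δλ/2) = 0.509963
c = 2·arcsin(√a) = 1.590724 rad = 91.1417°
d = R·c = 6356.8 × 1.590724 = 10111.9 km

10112 km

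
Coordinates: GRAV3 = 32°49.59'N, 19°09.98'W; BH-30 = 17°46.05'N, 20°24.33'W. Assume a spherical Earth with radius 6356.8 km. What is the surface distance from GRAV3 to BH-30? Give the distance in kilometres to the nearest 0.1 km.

1675.3 km

GRAV3: φ = +32.82650°, λ = -19.16633°
BH-30: φ = +17.76750°, λ = -20.40550°
Δφ = -15.0590°,  Δλ = -1.2392°
a = sin²(Δφ/2) + cos φ₁ cos φ₂ sin²(Δλ/2) = 0.017264
c = 2·arcsin(√a) = 0.263548 rad = 15.1002°
d = R·c = 6356.8 × 0.263548 = 1675.3 km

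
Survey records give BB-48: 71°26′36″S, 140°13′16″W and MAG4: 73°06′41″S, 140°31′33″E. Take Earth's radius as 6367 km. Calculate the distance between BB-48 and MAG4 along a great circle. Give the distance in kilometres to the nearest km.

2492 km

BB-48: φ = -71.44333°, λ = -140.22111°
MAG4: φ = -73.11139°, λ = +140.52583°
Δφ = -1.6681°,  Δλ = -79.2531°
a = sin²(Δφ/2) + cos φ₁ cos φ₂ sin²(Δλ/2) = 0.037819
c = 2·arcsin(√a) = 0.391434 rad = 22.4275°
d = R·c = 6367 × 0.391434 = 2492.3 km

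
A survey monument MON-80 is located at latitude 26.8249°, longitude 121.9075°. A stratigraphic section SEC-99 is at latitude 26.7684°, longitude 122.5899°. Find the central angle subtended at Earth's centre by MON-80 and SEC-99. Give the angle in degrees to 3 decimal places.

0.612°

Δφ = -0.0565°,  Δλ = 0.6824°
a = sin²(Δφ/2) + cos φ₁ cos φ₂ sin²(Δλ/2) = 0.000028
c = 2·arcsin(√a) = 0.010677 rad = 0.6117°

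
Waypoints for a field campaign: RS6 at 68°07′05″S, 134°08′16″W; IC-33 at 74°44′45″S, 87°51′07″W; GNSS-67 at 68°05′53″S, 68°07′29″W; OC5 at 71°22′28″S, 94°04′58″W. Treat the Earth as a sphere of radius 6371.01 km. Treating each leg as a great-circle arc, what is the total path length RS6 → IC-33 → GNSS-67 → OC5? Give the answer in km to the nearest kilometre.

RS6: φ = -68.11806°, λ = -134.13778°
IC-33: φ = -74.74583°, λ = -87.85194°
GNSS-67: φ = -68.09806°, λ = -68.12472°
OC5: φ = -71.37444°, λ = -94.08278°
RS6→IC-33: c = 0.272788 rad, d = 1737.94 km
IC-33→GNSS-67: c = 0.158173 rad, d = 1007.72 km
GNSS-67→OC5: c = 0.165437 rad, d = 1054.00 km
Total = 1737.94 + 1007.72 + 1054.00 = 3799.66 km

3800 km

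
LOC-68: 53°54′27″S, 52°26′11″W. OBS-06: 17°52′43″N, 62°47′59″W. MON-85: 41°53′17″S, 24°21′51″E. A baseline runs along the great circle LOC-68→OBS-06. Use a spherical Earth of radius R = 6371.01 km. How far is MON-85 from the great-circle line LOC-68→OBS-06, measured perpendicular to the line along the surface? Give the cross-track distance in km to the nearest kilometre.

4652 km

LOC-68: φ = -53.90750°, λ = -52.43639°
OBS-06: φ = +17.87861°, λ = -62.79972°
MON-85: φ = -41.88806°, λ = +24.36417°
δ₁₃ = central angle LOC-68→MON-85 = 0.876731 rad  (haversine)
θ₁₃ = bearing LOC-68→MON-85 = 109.451°,  θ₁₂ = bearing LOC-68→OBS-06 = 349.649°
dₓₜ = R·arcsin(sin δ₁₃ · sin(θ₁₃ − θ₁₂)) = 6371.01·arcsin(0.76865·sin(-240.198°)) = 4651.946 km
|dₓₜ| = 4651.946 km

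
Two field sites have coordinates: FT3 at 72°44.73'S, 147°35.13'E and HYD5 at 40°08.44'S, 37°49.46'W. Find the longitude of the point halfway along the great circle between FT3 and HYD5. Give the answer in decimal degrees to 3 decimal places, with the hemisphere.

41.235°W

FT3: φ = -72.74550°, λ = +147.58550°
HYD5: φ = -40.14067°, λ = -37.82433°
Bx = cos φ₂ cos Δλ = -0.761059,  By = cos φ₂ sin Δλ = 0.072073
φₘ = atan2(sin φ₁ + sin φ₂, √((cos φ₁ + Bx)² + By²)) = -73.62654°
λₘ = λ₁ + atan2(By, cos φ₁ + Bx) = -41.23541°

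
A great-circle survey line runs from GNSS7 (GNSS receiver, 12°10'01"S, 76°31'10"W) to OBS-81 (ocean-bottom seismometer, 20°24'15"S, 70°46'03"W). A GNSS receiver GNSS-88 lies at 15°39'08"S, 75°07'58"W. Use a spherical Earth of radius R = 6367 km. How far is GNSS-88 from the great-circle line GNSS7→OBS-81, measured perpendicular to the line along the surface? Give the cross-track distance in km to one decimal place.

GNSS7: φ = -12.16694°, λ = -76.51944°
OBS-81: φ = -20.40417°, λ = -70.76750°
GNSS-88: φ = -15.65222°, λ = -75.13278°
δ₁₃ = central angle GNSS7→GNSS-88 = 0.065207 rad  (haversine)
θ₁₃ = bearing GNSS7→GNSS-88 = 159.046°,  θ₁₂ = bearing GNSS7→OBS-81 = 146.931°
dₓₜ = R·arcsin(sin δ₁₃ · sin(θ₁₃ − θ₁₂)) = 6367·arcsin(0.06516·sin(12.115°)) = 87.075 km
|dₓₜ| = 87.075 km

87.1 km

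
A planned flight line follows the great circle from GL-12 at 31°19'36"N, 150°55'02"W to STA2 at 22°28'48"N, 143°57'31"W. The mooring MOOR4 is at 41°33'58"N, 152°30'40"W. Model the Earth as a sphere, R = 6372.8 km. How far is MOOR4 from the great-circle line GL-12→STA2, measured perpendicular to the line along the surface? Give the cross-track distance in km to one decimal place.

571.8 km

GL-12: φ = +31.32667°, λ = -150.91722°
STA2: φ = +22.48000°, λ = -143.95861°
MOOR4: φ = +41.56611°, λ = -152.51111°
δ₁₃ = central angle GL-12→MOOR4 = 0.180098 rad  (haversine)
θ₁₃ = bearing GL-12→MOOR4 = 353.328°,  θ₁₂ = bearing GL-12→STA2 = 143.312°
dₓₜ = R·arcsin(sin δ₁₃ · sin(θ₁₃ − θ₁₂)) = 6372.8·arcsin(0.17913·sin(210.017°)) = -571.818 km
|dₓₜ| = 571.818 km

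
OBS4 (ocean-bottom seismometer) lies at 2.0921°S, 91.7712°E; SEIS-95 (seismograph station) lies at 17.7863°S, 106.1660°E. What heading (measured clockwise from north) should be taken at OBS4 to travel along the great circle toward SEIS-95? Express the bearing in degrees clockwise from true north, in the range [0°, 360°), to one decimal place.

138.9°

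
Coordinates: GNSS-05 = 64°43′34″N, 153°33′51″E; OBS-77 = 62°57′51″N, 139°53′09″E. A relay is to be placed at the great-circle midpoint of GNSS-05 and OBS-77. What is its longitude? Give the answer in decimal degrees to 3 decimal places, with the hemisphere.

146.510°E

GNSS-05: φ = +64.72611°, λ = +153.56417°
OBS-77: φ = +62.96417°, λ = +139.88583°
Bx = cos φ₂ cos Δλ = 0.441656,  By = cos φ₂ sin Δλ = -0.107487
φₘ = atan2(sin φ₁ + sin φ₂, √((cos φ₁ + Bx)² + By²)) = 64.00651°
λₘ = λ₁ + atan2(By, cos φ₁ + Bx) = 146.50983°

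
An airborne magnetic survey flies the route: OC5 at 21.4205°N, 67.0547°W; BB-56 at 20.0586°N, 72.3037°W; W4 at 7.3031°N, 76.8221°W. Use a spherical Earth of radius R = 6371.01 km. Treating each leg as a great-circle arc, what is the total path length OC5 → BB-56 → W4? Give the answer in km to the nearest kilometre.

2066 km

OC5→BB-56: c = 0.088906 rad, d = 566.42 km
BB-56→W4: c = 0.235382 rad, d = 1499.62 km
Total = 566.42 + 1499.62 = 2066.04 km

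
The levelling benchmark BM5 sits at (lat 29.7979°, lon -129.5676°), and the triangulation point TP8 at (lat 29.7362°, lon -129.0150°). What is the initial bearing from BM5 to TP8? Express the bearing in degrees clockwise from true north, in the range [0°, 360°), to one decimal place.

Δλ = 0.5526°
y = sin Δλ · cos φ₂ = 0.008375
x = cos φ₁ sin φ₂ − sin φ₁ cos φ₂ cos Δλ = -0.001057
θ = atan2(y, x) = 97.1923° → 97.1923° (mod 360°)

97.2°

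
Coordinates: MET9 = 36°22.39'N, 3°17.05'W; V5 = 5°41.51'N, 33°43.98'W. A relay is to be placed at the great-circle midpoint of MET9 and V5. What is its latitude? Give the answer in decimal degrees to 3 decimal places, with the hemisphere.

MET9: φ = +36.37317°, λ = -3.28417°
V5: φ = +5.69183°, λ = -33.73300°
Bx = cos φ₂ cos Δλ = 0.857832,  By = cos φ₂ sin Δλ = -0.504270
φₘ = atan2(sin φ₁ + sin φ₂, √((cos φ₁ + Bx)² + By²)) = 21.71919°
λₘ = λ₁ + atan2(By, cos φ₁ + Bx) = -20.15297°

21.719°N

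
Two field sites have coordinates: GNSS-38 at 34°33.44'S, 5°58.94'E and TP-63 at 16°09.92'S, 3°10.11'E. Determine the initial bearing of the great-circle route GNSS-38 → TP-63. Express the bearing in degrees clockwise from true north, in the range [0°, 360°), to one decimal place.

351.5°

GNSS-38: φ = -34.55733°, λ = +5.98233°
TP-63: φ = -16.16533°, λ = +3.16850°
Δλ = -2.8138°
y = sin Δλ · cos φ₂ = -0.047150
x = cos φ₁ sin φ₂ − sin φ₁ cos φ₂ cos Δλ = 0.314860
θ = atan2(y, x) = -8.5167° → 351.4833° (mod 360°)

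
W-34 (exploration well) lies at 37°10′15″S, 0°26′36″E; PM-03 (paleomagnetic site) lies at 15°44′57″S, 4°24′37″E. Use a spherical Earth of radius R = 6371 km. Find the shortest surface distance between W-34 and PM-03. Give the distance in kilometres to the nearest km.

W-34: φ = -37.17083°, λ = +0.44333°
PM-03: φ = -15.74917°, λ = +4.41028°
Δφ = 21.4217°,  Δλ = 3.9669°
a = sin²(Δφ/2) + cos φ₁ cos φ₂ sin²(Δλ/2) = 0.035460
c = 2·arcsin(√a) = 0.378878 rad = 21.7081°
d = R·c = 6371 × 0.378878 = 2413.8 km

2414 km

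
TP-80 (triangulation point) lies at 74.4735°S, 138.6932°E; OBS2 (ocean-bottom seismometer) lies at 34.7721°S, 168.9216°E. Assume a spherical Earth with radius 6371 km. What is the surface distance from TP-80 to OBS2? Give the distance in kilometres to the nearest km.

Δφ = 39.7014°,  Δλ = 30.2284°
a = sin²(Δφ/2) + cos φ₁ cos φ₂ sin²(Δλ/2) = 0.130257
c = 2·arcsin(√a) = 0.738491 rad = 42.3124°
d = R·c = 6371 × 0.738491 = 4704.9 km

4705 km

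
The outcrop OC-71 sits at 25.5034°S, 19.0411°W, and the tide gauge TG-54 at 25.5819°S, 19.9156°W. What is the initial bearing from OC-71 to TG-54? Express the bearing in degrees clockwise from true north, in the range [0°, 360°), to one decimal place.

264.1°

Δλ = -0.8745°
y = sin Δλ · cos φ₂ = -0.013766
x = cos φ₁ sin φ₂ − sin φ₁ cos φ₂ cos Δλ = -0.001415
θ = atan2(y, x) = -95.8700° → 264.1300° (mod 360°)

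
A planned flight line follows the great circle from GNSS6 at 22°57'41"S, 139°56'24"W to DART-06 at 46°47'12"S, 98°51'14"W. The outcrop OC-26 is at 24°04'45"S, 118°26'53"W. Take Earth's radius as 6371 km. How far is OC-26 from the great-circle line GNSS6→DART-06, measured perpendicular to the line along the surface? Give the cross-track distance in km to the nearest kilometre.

1354 km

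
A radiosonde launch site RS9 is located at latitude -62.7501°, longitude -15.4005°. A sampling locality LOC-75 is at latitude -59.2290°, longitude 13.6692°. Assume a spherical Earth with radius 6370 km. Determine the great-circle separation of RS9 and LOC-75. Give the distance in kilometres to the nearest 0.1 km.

Δφ = 3.5211°,  Δλ = 29.0697°
a = sin²(Δφ/2) + cos φ₁ cos φ₂ sin²(Δλ/2) = 0.015698
c = 2·arcsin(√a) = 0.251246 rad = 14.3953°
d = R·c = 6370 × 0.251246 = 1600.4 km

1600.4 km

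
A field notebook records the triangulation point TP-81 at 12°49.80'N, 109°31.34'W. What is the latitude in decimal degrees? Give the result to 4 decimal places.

12.8300°N

12° + 49.80′/60 = 12 + 0.83000 = 12.8300°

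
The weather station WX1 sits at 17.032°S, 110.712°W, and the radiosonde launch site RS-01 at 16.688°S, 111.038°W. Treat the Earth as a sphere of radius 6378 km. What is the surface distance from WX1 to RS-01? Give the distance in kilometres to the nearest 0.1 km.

Δφ = 0.3440°,  Δλ = -0.3260°
a = sin²(Δφ/2) + cos φ₁ cos φ₂ sin²(Δλ/2) = 0.000016
c = 2·arcsin(√a) = 0.008105 rad = 0.4644°
d = R·c = 6378 × 0.008105 = 51.7 km

51.7 km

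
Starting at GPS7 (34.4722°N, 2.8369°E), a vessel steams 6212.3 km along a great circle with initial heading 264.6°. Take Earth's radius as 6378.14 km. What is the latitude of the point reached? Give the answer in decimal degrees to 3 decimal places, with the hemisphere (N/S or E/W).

14.710°N

δ = d/R = 6212.3/6378.14 = 0.973999 rad
φ₂ = arcsin(sin φ₁ cos δ + cos φ₁ sin δ cos θ)
   = arcsin(0.56601·0.56200 + 0.82440·0.82714·-0.09411) = 14.70970°
λ₂ = λ₁ + atan2(sin θ sin δ cos φ₁, cos δ − sin φ₁ sin φ₂) = -55.52438°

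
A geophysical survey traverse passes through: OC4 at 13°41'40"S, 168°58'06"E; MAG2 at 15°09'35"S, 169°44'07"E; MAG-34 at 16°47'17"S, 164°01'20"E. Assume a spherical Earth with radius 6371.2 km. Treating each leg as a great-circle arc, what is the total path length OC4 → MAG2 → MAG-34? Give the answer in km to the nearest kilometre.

820 km

OC4: φ = -13.69444°, λ = +168.96833°
MAG2: φ = -15.15972°, λ = +169.73528°
MAG-34: φ = -16.78806°, λ = +164.02222°
OC4→MAG2: c = 0.028672 rad, d = 182.67 km
MAG2→MAG-34: c = 0.099979 rad, d = 636.98 km
Total = 182.67 + 636.98 = 819.66 km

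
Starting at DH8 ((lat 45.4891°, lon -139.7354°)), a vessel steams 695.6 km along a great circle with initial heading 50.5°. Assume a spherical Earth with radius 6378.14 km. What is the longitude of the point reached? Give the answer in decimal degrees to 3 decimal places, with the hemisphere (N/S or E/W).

δ = d/R = 695.6/6378.14 = 0.109060 rad
φ₂ = arcsin(sin φ₁ cos δ + cos φ₁ sin δ cos θ)
   = arcsin(0.71312·0.99406 + 0.70104·0.10884·0.63608) = 49.23692°
λ₂ = λ₁ + atan2(sin θ sin δ cos φ₁, cos δ − sin φ₁ sin φ₂) = -132.34497°

132.345°W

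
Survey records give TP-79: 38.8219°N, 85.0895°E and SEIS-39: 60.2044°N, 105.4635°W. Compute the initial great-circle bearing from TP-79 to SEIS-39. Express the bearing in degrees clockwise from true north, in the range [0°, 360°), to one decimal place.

Δλ = 169.4470°
y = sin Δλ · cos φ₂ = 0.091006
x = cos φ₁ sin φ₂ − sin φ₁ cos φ₂ cos Δλ = 0.982347
θ = atan2(y, x) = 5.2929° → 5.2929° (mod 360°)

5.3°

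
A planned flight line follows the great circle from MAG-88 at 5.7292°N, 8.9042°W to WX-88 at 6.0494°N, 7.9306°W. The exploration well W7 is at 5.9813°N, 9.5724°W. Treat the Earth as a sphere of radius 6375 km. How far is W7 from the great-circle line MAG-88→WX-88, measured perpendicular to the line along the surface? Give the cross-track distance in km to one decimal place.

δ₁₃ = central angle MAG-88→W7 = 0.012408 rad  (haversine)
θ₁₃ = bearing MAG-88→W7 = 290.804°,  θ₁₂ = bearing MAG-88→WX-88 = 71.655°
dₓₜ = R·arcsin(sin δ₁₃ · sin(θ₁₃ − θ₁₂)) = 6375·arcsin(0.01241·sin(219.148°)) = -49.937 km
|dₓₜ| = 49.937 km

49.9 km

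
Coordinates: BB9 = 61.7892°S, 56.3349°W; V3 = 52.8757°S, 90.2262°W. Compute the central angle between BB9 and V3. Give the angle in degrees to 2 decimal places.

20.04°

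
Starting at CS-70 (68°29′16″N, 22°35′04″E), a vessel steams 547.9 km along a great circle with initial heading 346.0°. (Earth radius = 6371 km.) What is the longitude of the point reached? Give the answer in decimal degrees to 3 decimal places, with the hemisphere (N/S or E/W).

CS-70: φ = +68.48778°, λ = +22.58444°
δ = d/R = 547.9/6371 = 0.085999 rad
φ₂ = arcsin(sin φ₁ cos δ + cos φ₁ sin δ cos θ)
   = arcsin(0.93034·0.99630 + 0.36670·0.08589·0.97030) = 73.22838°
λ₂ = λ₁ + atan2(sin θ sin δ cos φ₁, cos δ − sin φ₁ sin φ₂) = 18.45492°

18.455°E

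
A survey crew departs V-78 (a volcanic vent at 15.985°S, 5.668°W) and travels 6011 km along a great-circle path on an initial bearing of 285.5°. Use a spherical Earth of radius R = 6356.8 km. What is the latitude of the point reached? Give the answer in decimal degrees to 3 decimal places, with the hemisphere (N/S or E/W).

2.702°N

δ = d/R = 6011/6356.8 = 0.945602 rad
φ₂ = arcsin(sin φ₁ cos δ + cos φ₁ sin δ cos θ)
   = arcsin(-0.27539·0.58526 + 0.96133·0.81085·0.26724) = 2.70195°
λ₂ = λ₁ + atan2(sin θ sin δ cos φ₁, cos δ − sin φ₁ sin φ₂) = -57.13308°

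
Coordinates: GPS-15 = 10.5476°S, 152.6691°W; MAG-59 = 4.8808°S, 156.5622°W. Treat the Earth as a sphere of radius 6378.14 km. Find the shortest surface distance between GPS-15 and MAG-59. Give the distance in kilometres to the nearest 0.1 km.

Δφ = 5.6668°,  Δλ = -3.8931°
a = sin²(Δφ/2) + cos φ₁ cos φ₂ sin²(Δλ/2) = 0.003574
c = 2·arcsin(√a) = 0.119632 rad = 6.8544°
d = R·c = 6378.14 × 0.119632 = 763.0 km

763.0 km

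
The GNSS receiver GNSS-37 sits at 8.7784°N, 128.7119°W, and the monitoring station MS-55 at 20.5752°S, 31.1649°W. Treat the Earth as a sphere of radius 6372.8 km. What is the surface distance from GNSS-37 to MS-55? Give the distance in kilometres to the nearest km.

11132 km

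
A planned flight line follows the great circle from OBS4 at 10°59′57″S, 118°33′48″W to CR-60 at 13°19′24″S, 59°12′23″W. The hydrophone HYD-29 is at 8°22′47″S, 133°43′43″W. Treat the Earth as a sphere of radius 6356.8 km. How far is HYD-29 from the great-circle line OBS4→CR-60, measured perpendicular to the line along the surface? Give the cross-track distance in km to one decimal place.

9.7 km

OBS4: φ = -10.99917°, λ = -118.56333°
CR-60: φ = -13.32333°, λ = -59.20639°
HYD-29: φ = -8.37972°, λ = -133.72861°
δ₁₃ = central angle OBS4→HYD-29 = 0.264838 rad  (haversine)
θ₁₃ = bearing OBS4→HYD-29 = 278.597°,  θ₁₂ = bearing OBS4→CR-60 = 98.932°
dₓₜ = R·arcsin(sin δ₁₃ · sin(θ₁₃ − θ₁₂)) = 6356.8·arcsin(0.26175·sin(179.665°)) = 9.728 km
|dₓₜ| = 9.728 km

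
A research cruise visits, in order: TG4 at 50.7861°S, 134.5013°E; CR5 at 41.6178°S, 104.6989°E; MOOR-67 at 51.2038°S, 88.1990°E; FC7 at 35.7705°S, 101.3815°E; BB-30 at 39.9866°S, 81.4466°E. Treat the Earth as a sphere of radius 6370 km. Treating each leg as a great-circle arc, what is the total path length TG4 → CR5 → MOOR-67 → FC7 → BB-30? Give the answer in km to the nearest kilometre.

7953 km

TG4→CR5: c = 0.390509 rad, d = 2487.54 km
CR5→MOOR-67: c = 0.258604 rad, d = 1647.31 km
MOOR-67→FC7: c = 0.315811 rad, d = 2011.72 km
FC7→BB-30: c = 0.283636 rad, d = 1806.76 km
Total = 2487.54 + 1647.31 + 2011.72 + 1806.76 = 7953.33 km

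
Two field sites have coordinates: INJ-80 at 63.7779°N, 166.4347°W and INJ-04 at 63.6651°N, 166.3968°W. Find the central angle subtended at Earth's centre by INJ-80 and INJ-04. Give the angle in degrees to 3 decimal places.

0.114°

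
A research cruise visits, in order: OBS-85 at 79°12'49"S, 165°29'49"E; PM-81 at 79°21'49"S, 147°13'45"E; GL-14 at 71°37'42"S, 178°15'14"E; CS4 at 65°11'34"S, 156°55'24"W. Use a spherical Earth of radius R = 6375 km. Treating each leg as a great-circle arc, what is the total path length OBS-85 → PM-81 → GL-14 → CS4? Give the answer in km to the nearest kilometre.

OBS-85: φ = -79.21361°, λ = +165.49694°
PM-81: φ = -79.36361°, λ = +147.22917°
GL-14: φ = -71.62833°, λ = +178.25389°
CS4: φ = -65.19278°, λ = -156.92333°
OBS-85→PM-81: c = 0.059073 rad, d = 376.59 km
PM-81→GL-14: c = 0.186936 rad, d = 1191.71 km
GL-14→CS4: c = 0.192750 rad, d = 1228.78 km
Total = 376.59 + 1191.71 + 1228.78 = 2797.09 km

2797 km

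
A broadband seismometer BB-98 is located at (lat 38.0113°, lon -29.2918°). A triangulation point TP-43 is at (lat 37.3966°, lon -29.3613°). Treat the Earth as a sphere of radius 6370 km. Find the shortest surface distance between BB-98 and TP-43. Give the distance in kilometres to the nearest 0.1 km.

68.6 km

Δφ = -0.6147°,  Δλ = -0.0695°
a = sin²(Δφ/2) + cos φ₁ cos φ₂ sin²(Δλ/2) = 0.000029
c = 2·arcsin(√a) = 0.010771 rad = 0.6172°
d = R·c = 6370 × 0.010771 = 68.6 km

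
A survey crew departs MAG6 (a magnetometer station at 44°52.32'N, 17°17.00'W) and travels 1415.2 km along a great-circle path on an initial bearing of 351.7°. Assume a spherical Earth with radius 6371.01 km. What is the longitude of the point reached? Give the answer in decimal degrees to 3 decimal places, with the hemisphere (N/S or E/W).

20.670°W

MAG6: φ = +44.87200°, λ = -17.28333°
δ = d/R = 1415.2/6371.01 = 0.222131 rad
φ₂ = arcsin(sin φ₁ cos δ + cos φ₁ sin δ cos θ)
   = arcsin(0.70553·0.97543 + 0.70868·0.22031·0.98953) = 57.42474°
λ₂ = λ₁ + atan2(sin θ sin δ cos φ₁, cos δ − sin φ₁ sin φ₂) = -20.66969°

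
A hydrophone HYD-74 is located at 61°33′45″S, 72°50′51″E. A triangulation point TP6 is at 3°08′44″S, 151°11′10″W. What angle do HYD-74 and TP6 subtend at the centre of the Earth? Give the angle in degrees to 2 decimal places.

107.07°

HYD-74: φ = -61.56250°, λ = +72.84750°
TP6: φ = -3.14556°, λ = -151.18611°
Δφ = 58.4169°,  Δλ = 135.9664°
a = sin²(Δφ/2) + cos φ₁ cos φ₂ sin²(Δλ/2) = 0.646794
c = 2·arcsin(√a) = 1.868774 rad = 107.0729°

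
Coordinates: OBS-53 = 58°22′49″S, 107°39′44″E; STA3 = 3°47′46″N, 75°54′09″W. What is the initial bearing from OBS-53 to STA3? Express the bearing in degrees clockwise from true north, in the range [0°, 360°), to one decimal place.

175.6°

OBS-53: φ = -58.38028°, λ = +107.66222°
STA3: φ = +3.79611°, λ = -75.90250°
Δλ = 176.4353°
y = sin Δλ · cos φ₂ = 0.062040
x = cos φ₁ sin φ₂ − sin φ₁ cos φ₂ cos Δλ = -0.813324
θ = atan2(y, x) = 175.6380° → 175.6380° (mod 360°)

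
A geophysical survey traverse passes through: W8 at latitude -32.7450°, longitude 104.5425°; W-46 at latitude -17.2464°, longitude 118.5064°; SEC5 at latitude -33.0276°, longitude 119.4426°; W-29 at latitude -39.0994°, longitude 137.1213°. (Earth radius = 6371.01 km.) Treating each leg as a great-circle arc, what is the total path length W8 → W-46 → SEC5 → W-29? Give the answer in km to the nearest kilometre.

5700 km

W8→W-46: c = 0.348463 rad, d = 2220.06 km
W-46→SEC5: c = 0.275827 rad, d = 1757.29 km
SEC5→W-29: c = 0.270405 rad, d = 1722.75 km
Total = 2220.06 + 1757.29 + 1722.75 = 5700.11 km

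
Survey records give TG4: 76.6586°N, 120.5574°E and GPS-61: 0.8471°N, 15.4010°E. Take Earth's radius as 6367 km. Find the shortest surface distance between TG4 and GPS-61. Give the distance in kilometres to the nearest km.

10294 km

Δφ = -75.8115°,  Δλ = -105.1564°
a = sin²(Δφ/2) + cos φ₁ cos φ₂ sin²(Δλ/2) = 0.522970
c = 2·arcsin(√a) = 1.616752 rad = 92.6331°
d = R·c = 6367 × 1.616752 = 10293.9 km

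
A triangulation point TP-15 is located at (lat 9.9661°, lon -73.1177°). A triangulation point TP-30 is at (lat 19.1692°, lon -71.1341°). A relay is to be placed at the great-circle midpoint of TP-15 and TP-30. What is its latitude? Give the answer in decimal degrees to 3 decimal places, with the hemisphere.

Bx = cos φ₂ cos Δλ = 0.943987,  By = cos φ₂ sin Δλ = 0.032694
φₘ = atan2(sin φ₁ + sin φ₂, √((cos φ₁ + Bx)² + By²)) = 14.56974°
λₘ = λ₁ + atan2(By, cos φ₁ + Bx) = -72.14665°

14.570°N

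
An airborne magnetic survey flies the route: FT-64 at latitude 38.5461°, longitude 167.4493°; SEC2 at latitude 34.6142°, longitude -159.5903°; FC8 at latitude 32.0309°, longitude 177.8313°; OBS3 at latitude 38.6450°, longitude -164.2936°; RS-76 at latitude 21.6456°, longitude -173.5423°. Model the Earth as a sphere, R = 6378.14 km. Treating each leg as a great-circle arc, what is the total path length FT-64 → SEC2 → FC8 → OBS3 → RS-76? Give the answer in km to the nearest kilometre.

8945 km

FT-64→SEC2: c = 0.464501 rad, d = 2962.65 km
SEC2→FC8: c = 0.331644 rad, d = 2115.27 km
FC8→OBS3: c = 0.278815 rad, d = 1778.32 km
OBS3→RS-76: c = 0.327435 rad, d = 2088.43 km
Total = 2962.65 + 2115.27 + 1778.32 + 2088.43 = 8944.67 km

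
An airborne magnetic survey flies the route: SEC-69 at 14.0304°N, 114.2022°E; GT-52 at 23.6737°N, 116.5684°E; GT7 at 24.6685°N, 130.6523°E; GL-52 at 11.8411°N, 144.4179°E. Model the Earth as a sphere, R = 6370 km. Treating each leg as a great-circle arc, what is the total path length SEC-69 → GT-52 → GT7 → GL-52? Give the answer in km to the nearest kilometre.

4566 km

SEC-69→GT-52: c = 0.172771 rad, d = 1100.55 km
GT-52→GT7: c = 0.224831 rad, d = 1432.17 km
GT7→GL-52: c = 0.319166 rad, d = 2033.09 km
Total = 1100.55 + 1432.17 + 2033.09 = 4565.82 km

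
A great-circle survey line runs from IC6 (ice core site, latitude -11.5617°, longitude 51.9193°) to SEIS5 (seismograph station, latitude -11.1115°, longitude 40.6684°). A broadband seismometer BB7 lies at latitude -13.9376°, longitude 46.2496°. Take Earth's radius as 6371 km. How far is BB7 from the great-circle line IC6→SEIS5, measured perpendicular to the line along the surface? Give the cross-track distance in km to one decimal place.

283.2 km

δ₁₃ = central angle IC6→BB7 = 0.105037 rad  (haversine)
θ₁₃ = bearing IC6→BB7 = 246.142°,  θ₁₂ = bearing IC6→SEIS5 = 271.220°
dₓₜ = R·arcsin(sin δ₁₃ · sin(θ₁₃ − θ₁₂)) = 6371·arcsin(0.10484·sin(-25.079°)) = -283.216 km
|dₓₜ| = 283.216 km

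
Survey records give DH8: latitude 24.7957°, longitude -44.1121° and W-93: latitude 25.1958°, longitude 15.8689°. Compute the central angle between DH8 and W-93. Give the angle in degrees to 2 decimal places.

53.88°

Δφ = 0.4001°,  Δλ = 59.9810°
a = sin²(Δφ/2) + cos φ₁ cos φ₂ sin²(Δλ/2) = 0.205254
c = 2·arcsin(√a) = 0.940366 rad = 53.8790°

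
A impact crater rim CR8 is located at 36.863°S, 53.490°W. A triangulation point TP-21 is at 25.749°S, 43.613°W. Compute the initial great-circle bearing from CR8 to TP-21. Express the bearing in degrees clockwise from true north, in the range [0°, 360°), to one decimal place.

39.9°

Δλ = 9.8770°
y = sin Δλ · cos φ₂ = 0.154501
x = cos φ₁ sin φ₂ − sin φ₁ cos φ₂ cos Δλ = 0.184753
θ = atan2(y, x) = 39.9044° → 39.9044° (mod 360°)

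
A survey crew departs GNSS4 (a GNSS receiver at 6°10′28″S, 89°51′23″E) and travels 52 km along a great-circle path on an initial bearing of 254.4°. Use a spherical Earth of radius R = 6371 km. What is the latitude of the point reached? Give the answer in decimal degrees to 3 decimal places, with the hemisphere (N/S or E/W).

6.300°S

GNSS4: φ = -6.17444°, λ = +89.85639°
δ = d/R = 52/6371 = 0.008162 rad
φ₂ = arcsin(sin φ₁ cos δ + cos φ₁ sin δ cos θ)
   = arcsin(-0.10756·0.99997 + 0.99420·0.00816·-0.26892) = -6.30001°
λ₂ = λ₁ + atan2(sin θ sin δ cos φ₁, cos δ − sin φ₁ sin φ₂) = 89.40323°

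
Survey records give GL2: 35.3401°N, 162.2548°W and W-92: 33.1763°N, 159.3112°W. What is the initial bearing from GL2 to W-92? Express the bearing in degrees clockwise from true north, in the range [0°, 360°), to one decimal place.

130.8°

Δλ = 2.9436°
y = sin Δλ · cos φ₂ = 0.042982
x = cos φ₁ sin φ₂ − sin φ₁ cos φ₂ cos Δλ = -0.037118
θ = atan2(y, x) = 130.8127° → 130.8127° (mod 360°)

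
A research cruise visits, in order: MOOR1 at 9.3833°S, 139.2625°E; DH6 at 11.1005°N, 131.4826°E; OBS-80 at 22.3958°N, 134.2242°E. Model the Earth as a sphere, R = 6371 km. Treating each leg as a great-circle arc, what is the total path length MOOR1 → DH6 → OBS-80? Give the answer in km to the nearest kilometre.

MOOR1→DH6: c = 0.382164 rad, d = 2434.77 km
DH6→OBS-80: c = 0.202374 rad, d = 1289.32 km
Total = 2434.77 + 1289.32 = 3724.09 km

3724 km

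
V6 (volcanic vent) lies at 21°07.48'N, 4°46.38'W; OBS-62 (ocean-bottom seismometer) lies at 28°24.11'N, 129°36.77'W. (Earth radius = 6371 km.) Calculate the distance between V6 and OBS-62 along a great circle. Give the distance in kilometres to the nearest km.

11931 km

V6: φ = +21.12467°, λ = -4.77300°
OBS-62: φ = +28.40183°, λ = -129.61283°
Δφ = 7.2772°,  Δλ = -124.8398°
a = sin²(Δφ/2) + cos φ₁ cos φ₂ sin²(Δλ/2) = 0.648663
c = 2·arcsin(√a) = 1.872687 rad = 107.2971°
d = R·c = 6371 × 1.872687 = 11930.9 km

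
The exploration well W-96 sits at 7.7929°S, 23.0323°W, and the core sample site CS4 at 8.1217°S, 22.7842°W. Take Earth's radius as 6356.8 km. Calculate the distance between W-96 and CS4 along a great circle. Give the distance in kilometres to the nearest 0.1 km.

45.5 km

Δφ = -0.3288°,  Δλ = 0.2481°
a = sin²(Δφ/2) + cos φ₁ cos φ₂ sin²(Δλ/2) = 0.000013
c = 2·arcsin(√a) = 0.007164 rad = 0.4105°
d = R·c = 6356.8 × 0.007164 = 45.5 km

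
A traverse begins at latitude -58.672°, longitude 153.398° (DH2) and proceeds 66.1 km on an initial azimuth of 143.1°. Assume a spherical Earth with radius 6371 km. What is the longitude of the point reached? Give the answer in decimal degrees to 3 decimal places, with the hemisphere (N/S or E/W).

δ = d/R = 66.1/6371 = 0.010375 rad
φ₂ = arcsin(sin φ₁ cos δ + cos φ₁ sin δ cos θ)
   = arcsin(-0.85420·0.99995 + 0.51994·0.01037·-0.79968) = -59.14552°
λ₂ = λ₁ + atan2(sin θ sin δ cos φ₁, cos δ − sin φ₁ sin φ₂) = 154.09395°

154.094°E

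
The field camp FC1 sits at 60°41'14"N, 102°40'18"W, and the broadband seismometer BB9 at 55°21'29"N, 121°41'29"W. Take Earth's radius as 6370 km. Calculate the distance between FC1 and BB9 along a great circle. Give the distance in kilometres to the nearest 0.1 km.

1260.5 km

FC1: φ = +60.68722°, λ = -102.67167°
BB9: φ = +55.35806°, λ = -121.69139°
Δφ = -5.3292°,  Δλ = -19.0197°
a = sin²(Δφ/2) + cos φ₁ cos φ₂ sin²(Δλ/2) = 0.009758
c = 2·arcsin(√a) = 0.197887 rad = 11.3381°
d = R·c = 6370 × 0.197887 = 1260.5 km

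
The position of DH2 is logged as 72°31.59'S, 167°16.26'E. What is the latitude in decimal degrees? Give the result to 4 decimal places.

72.5265°S

72° + 31.59′/60 = 72 + 0.52650 = 72.5265°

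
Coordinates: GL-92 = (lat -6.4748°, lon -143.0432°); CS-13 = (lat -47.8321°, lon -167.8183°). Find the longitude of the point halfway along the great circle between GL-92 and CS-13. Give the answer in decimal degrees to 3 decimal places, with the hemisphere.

152.996°W

Bx = cos φ₂ cos Δλ = 0.609518,  By = cos φ₂ sin Δλ = -0.281316
φₘ = atan2(sin φ₁ + sin φ₂, √((cos φ₁ + Bx)² + By²)) = -27.68398°
λₘ = λ₁ + atan2(By, cos φ₁ + Bx) = -152.99601°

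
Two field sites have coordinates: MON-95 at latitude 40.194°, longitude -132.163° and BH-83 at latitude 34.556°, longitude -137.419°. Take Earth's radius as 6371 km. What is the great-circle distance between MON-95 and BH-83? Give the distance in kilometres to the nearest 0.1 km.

779.9 km

Δφ = -5.6380°,  Δλ = -5.2560°
a = sin²(Δφ/2) + cos φ₁ cos φ₂ sin²(Δλ/2) = 0.003741
c = 2·arcsin(√a) = 0.122409 rad = 7.0135°
d = R·c = 6371 × 0.122409 = 779.9 km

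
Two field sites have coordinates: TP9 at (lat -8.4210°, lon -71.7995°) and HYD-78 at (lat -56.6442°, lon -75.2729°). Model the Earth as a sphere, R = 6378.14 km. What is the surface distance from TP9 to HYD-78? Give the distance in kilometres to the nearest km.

5377 km

Δφ = -48.2232°,  Δλ = -3.4734°
a = sin²(Δφ/2) + cos φ₁ cos φ₂ sin²(Δλ/2) = 0.167384
c = 2·arcsin(√a) = 0.842993 rad = 48.2999°
d = R·c = 6378.14 × 0.842993 = 5376.7 km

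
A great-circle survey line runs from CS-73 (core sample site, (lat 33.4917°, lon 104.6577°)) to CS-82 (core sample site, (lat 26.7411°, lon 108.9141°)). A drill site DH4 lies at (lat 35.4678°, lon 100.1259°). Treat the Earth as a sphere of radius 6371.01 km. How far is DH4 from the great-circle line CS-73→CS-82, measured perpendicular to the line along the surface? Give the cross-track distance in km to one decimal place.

242.9 km

δ₁₃ = central angle CS-73→DH4 = 0.073748 rad  (haversine)
θ₁₃ = bearing CS-73→DH4 = 299.148°,  θ₁₂ = bearing CS-73→CS-82 = 150.297°
dₓₜ = R·arcsin(sin δ₁₃ · sin(θ₁₃ − θ₁₂)) = 6371.01·arcsin(0.07368·sin(148.851°)) = 242.875 km
|dₓₜ| = 242.875 km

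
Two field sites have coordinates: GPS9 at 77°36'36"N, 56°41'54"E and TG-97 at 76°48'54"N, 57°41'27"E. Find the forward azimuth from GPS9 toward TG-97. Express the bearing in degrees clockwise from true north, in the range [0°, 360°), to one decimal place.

164.1°

GPS9: φ = +77.61000°, λ = +56.69833°
TG-97: φ = +76.81500°, λ = +57.69083°
Δλ = 0.9925°
y = sin Δλ · cos φ₂ = 0.003951
x = cos φ₁ sin φ₂ − sin φ₁ cos φ₂ cos Δλ = -0.013841
θ = atan2(y, x) = 164.0689° → 164.0689° (mod 360°)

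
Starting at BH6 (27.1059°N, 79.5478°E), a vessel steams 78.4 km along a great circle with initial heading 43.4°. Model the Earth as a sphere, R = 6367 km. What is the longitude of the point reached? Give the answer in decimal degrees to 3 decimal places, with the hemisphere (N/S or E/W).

δ = d/R = 78.4/6367 = 0.012313 rad
φ₂ = arcsin(sin φ₁ cos δ + cos φ₁ sin δ cos θ)
   = arcsin(0.45564·0.99992 + 0.89017·0.01231·0.72657) = 27.61745°
λ₂ = λ₁ + atan2(sin θ sin δ cos φ₁, cos δ − sin φ₁ sin φ₂) = 80.09488°

80.095°E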